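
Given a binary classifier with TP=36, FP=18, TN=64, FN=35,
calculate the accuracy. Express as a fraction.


Accuracy = (TP + TN) / (TP + TN + FP + FN) = (36 + 64) / 153 = 100/153.

100/153


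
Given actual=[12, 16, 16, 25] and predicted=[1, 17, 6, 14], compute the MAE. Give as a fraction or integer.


MAE = (1/4) * (|12-1|=11 + |16-17|=1 + |16-6|=10 + |25-14|=11). Sum = 33. MAE = 33/4.

33/4


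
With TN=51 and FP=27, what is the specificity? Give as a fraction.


Specificity = TN / (TN + FP) = 51 / 78 = 17/26.

17/26


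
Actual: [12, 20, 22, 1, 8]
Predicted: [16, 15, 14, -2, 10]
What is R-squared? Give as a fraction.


Mean(y) = 63/5. SS_res = 118. SS_tot = 1496/5. R^2 = 1 - 118/(1496/5) = 453/748.

453/748


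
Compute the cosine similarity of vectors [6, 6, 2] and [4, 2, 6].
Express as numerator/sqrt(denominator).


dot = 48. |a|^2 = 76, |b|^2 = 56. cos = 48/sqrt(4256).

48/sqrt(4256)


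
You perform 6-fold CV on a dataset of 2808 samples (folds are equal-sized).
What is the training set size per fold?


Each validation fold has 2808/6 = 468 samples. Training set = 2808 - 468 = 2340.

2340


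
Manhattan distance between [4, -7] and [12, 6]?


d = sum of absolute differences: |4-12|=8 + |-7-6|=13 = 21.

21


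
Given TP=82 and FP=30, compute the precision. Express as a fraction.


Precision = TP / (TP + FP) = 82 / 112 = 41/56.

41/56


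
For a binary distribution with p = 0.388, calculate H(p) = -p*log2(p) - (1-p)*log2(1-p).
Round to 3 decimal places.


H = -0.388*log2(0.388) - 0.612*log2(0.612) = 0.963.

0.963


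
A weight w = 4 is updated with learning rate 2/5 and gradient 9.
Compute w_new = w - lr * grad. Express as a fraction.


w_new = 4 - 2/5 * 9 = 4 - 18/5 = 2/5.

2/5


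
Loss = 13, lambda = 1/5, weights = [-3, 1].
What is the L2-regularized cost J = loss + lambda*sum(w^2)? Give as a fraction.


L2 sq norm = sum(w^2) = 10. J = 13 + 1/5 * 10 = 15.

15


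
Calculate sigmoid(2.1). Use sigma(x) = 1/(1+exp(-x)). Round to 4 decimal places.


sigma(2.1) = 1/(1+e^(-2.1)) = 1/(1+0.122456) = 1/1.122456 = 0.8909.

0.8909


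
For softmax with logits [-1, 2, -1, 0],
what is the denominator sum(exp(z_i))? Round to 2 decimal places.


Denom = e^-1=0.3679 + e^2=7.3891 + e^-1=0.3679 + e^0=1.0000. Sum = 9.1249, which rounds to 9.12.

9.12


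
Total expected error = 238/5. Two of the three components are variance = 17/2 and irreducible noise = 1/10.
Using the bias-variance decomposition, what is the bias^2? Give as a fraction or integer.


Total error = bias^2 + variance + irreducible noise. So bias^2 = 238/5 - 17/2 - 1/10 = 39.

39


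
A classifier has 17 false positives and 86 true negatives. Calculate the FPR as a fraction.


FPR = FP / (FP + TN) = 17 / 103 = 17/103.

17/103


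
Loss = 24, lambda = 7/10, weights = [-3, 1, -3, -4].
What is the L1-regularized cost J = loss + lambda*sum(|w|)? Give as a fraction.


L1 norm = sum(|w|) = 11. J = 24 + 7/10 * 11 = 317/10.

317/10


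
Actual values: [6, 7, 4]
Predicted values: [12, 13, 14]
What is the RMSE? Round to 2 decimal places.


MSE = 57.3333. RMSE = sqrt(57.3333) = 7.57.

7.57


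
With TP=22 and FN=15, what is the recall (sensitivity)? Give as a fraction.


Recall = TP / (TP + FN) = 22 / 37 = 22/37.

22/37


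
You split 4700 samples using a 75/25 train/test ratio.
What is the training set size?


Test set = 4700 * 25% = 1175. Training set = 4700 - 1175 = 3525.

3525


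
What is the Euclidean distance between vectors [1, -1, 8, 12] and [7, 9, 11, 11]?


d = sqrt(sum of squared differences). (1-7)^2=36, (-1-9)^2=100, (8-11)^2=9, (12-11)^2=1. Sum = 146.

sqrt(146)


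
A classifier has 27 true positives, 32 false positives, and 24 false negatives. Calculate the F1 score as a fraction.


Precision = 27/59 = 27/59. Recall = 27/51 = 9/17. F1 = 2*P*R/(P+R) = 27/55.

27/55


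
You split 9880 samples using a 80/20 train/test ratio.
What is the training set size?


Test set = 9880 * 20% = 1976. Training set = 9880 - 1976 = 7904.

7904


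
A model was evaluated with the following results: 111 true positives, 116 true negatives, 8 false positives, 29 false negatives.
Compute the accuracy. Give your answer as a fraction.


Accuracy = (TP + TN) / (TP + TN + FP + FN) = (111 + 116) / 264 = 227/264.

227/264


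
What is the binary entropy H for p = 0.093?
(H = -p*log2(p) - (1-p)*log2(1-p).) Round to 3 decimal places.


H = -0.093*log2(0.093) - 0.907*log2(0.907) = 0.446.

0.446


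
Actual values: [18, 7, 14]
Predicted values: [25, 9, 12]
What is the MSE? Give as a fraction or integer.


MSE = (1/3) * ((18-25)^2=49 + (7-9)^2=4 + (14-12)^2=4). Sum = 57. MSE = 19.

19


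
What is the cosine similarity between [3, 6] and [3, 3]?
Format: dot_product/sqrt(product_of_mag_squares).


dot = 27. |a|^2 = 45, |b|^2 = 18. cos = 27/sqrt(810).

27/sqrt(810)


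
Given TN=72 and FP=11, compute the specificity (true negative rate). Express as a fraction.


Specificity = TN / (TN + FP) = 72 / 83 = 72/83.

72/83


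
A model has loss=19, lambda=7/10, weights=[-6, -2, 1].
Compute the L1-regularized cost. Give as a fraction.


L1 norm = sum(|w|) = 9. J = 19 + 7/10 * 9 = 253/10.

253/10


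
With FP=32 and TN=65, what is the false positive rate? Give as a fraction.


FPR = FP / (FP + TN) = 32 / 97 = 32/97.

32/97


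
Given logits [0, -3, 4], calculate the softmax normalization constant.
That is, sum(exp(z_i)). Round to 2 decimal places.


Denom = e^0=1.0000 + e^-3=0.0498 + e^4=54.5982. Sum = 55.6480, which rounds to 55.65.

55.65


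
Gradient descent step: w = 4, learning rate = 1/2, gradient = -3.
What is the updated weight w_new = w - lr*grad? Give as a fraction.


w_new = 4 - 1/2 * -3 = 4 - -3/2 = 11/2.

11/2


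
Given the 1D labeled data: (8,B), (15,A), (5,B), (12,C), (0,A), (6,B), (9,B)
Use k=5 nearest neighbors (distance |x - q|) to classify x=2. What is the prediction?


Distances: |8-2|=6, |15-2|=13, |5-2|=3, |12-2|=10, |0-2|=2, |6-2|=4, |9-2|=7. 5 nearest: (0,A), (5,B), (6,B), (8,B), (9,B). Counts: {'A': 1, 'B': 4}. Majority class: B.

B


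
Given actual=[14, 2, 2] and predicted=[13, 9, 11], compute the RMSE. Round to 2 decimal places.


MSE = 43.6667. RMSE = sqrt(43.6667) = 6.61.

6.61


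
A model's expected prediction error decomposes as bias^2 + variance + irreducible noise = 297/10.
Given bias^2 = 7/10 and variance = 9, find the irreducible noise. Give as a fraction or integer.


Total error = bias^2 + variance + irreducible noise. So irreducible noise = 297/10 - 7/10 - 9 = 20.

20


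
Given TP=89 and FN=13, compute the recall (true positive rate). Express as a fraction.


Recall = TP / (TP + FN) = 89 / 102 = 89/102.

89/102


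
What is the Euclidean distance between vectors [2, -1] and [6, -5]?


d = sqrt(sum of squared differences). (2-6)^2=16, (-1--5)^2=16. Sum = 32.

sqrt(32)


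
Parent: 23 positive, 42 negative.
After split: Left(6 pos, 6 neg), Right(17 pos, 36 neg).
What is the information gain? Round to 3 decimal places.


H(parent) = 0.9375. H(left) = 1.0000, H(right) = 0.9052. Weighted = (12/65)*1.0000 + (53/65)*0.9052 = 0.9227. IG = 0.9375 - 0.9227 = 0.0148, which rounds to 0.015.

0.015


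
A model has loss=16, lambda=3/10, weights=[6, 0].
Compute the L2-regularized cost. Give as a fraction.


L2 sq norm = sum(w^2) = 36. J = 16 + 3/10 * 36 = 134/5.

134/5


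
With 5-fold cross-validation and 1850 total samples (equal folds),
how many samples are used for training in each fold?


Each validation fold has 1850/5 = 370 samples. Training set = 1850 - 370 = 1480.

1480


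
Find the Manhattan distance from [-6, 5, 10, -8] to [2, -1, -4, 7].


d = sum of absolute differences: |-6-2|=8 + |5--1|=6 + |10--4|=14 + |-8-7|=15 = 43.

43


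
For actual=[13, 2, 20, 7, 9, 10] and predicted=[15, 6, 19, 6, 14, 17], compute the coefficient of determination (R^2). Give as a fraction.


Mean(y) = 61/6. SS_res = 96. SS_tot = 1097/6. R^2 = 1 - 96/(1097/6) = 521/1097.

521/1097


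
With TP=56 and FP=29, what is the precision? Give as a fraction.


Precision = TP / (TP + FP) = 56 / 85 = 56/85.

56/85


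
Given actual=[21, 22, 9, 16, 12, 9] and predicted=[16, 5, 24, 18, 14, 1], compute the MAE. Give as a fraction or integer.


MAE = (1/6) * (|21-16|=5 + |22-5|=17 + |9-24|=15 + |16-18|=2 + |12-14|=2 + |9-1|=8). Sum = 49. MAE = 49/6.

49/6


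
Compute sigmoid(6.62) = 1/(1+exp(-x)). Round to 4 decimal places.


sigma(6.62) = 1/(1+e^(-6.62)) = 1/(1+0.001333) = 1/1.001333 = 0.9987.

0.9987


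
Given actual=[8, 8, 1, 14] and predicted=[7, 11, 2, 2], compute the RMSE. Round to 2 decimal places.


MSE = 38.7500. RMSE = sqrt(38.7500) = 6.22.

6.22


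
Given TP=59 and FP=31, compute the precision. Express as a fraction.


Precision = TP / (TP + FP) = 59 / 90 = 59/90.

59/90


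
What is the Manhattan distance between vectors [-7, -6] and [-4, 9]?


d = sum of absolute differences: |-7--4|=3 + |-6-9|=15 = 18.

18


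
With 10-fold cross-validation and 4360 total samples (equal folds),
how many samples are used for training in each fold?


Each validation fold has 4360/10 = 436 samples. Training set = 4360 - 436 = 3924.

3924


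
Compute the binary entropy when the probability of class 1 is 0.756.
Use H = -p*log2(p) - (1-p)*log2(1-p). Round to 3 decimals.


H = -0.756*log2(0.756) - 0.244*log2(0.244) = 0.802.

0.802


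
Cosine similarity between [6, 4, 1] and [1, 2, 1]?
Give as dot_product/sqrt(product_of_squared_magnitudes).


dot = 15. |a|^2 = 53, |b|^2 = 6. cos = 15/sqrt(318).

15/sqrt(318)


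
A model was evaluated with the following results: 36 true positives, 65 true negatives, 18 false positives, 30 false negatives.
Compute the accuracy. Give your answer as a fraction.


Accuracy = (TP + TN) / (TP + TN + FP + FN) = (36 + 65) / 149 = 101/149.

101/149


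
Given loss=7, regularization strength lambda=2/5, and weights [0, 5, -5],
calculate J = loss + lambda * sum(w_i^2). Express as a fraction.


L2 sq norm = sum(w^2) = 50. J = 7 + 2/5 * 50 = 27.

27


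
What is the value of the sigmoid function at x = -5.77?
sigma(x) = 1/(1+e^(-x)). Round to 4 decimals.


sigma(-5.77) = 1/(1+e^(5.77)) = 1/(1+320.537733) = 1/321.537733 = 0.0031.

0.0031


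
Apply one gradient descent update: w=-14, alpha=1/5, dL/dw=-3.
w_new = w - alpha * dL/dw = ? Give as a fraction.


w_new = -14 - 1/5 * -3 = -14 - -3/5 = -67/5.

-67/5


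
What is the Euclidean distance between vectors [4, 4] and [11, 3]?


d = sqrt(sum of squared differences). (4-11)^2=49, (4-3)^2=1. Sum = 50.

sqrt(50)


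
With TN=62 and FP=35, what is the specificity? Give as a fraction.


Specificity = TN / (TN + FP) = 62 / 97 = 62/97.

62/97


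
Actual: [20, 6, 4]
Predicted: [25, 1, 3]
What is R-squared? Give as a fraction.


Mean(y) = 10. SS_res = 51. SS_tot = 152. R^2 = 1 - 51/(152) = 101/152.

101/152


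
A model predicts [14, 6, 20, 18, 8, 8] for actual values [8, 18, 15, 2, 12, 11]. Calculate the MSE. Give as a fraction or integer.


MSE = (1/6) * ((8-14)^2=36 + (18-6)^2=144 + (15-20)^2=25 + (2-18)^2=256 + (12-8)^2=16 + (11-8)^2=9). Sum = 486. MSE = 81.

81


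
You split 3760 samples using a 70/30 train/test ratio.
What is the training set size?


Test set = 3760 * 30% = 1128. Training set = 3760 - 1128 = 2632.

2632


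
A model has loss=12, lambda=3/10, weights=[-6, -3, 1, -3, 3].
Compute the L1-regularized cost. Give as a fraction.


L1 norm = sum(|w|) = 16. J = 12 + 3/10 * 16 = 84/5.

84/5


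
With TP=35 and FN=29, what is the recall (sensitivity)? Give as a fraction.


Recall = TP / (TP + FN) = 35 / 64 = 35/64.

35/64


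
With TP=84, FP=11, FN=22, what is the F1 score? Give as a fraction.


Precision = 84/95 = 84/95. Recall = 84/106 = 42/53. F1 = 2*P*R/(P+R) = 56/67.

56/67


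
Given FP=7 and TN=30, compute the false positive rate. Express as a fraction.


FPR = FP / (FP + TN) = 7 / 37 = 7/37.

7/37


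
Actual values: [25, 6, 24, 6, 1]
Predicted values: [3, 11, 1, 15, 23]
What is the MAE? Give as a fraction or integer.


MAE = (1/5) * (|25-3|=22 + |6-11|=5 + |24-1|=23 + |6-15|=9 + |1-23|=22). Sum = 81. MAE = 81/5.

81/5


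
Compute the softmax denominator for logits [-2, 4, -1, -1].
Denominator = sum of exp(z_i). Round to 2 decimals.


Denom = e^-2=0.1353 + e^4=54.5982 + e^-1=0.3679 + e^-1=0.3679. Sum = 55.4693, which rounds to 55.47.

55.47


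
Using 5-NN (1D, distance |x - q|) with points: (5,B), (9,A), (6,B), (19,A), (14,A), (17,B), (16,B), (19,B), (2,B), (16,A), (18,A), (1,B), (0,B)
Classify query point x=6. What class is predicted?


Distances: |5-6|=1, |9-6|=3, |6-6|=0, |19-6|=13, |14-6|=8, |17-6|=11, |16-6|=10, |19-6|=13, |2-6|=4, |16-6|=10, |18-6|=12, |1-6|=5, |0-6|=6. 5 nearest: (6,B), (5,B), (9,A), (2,B), (1,B). Counts: {'B': 4, 'A': 1}. Majority class: B.

B


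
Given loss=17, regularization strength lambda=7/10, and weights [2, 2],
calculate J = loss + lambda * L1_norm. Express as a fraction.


L1 norm = sum(|w|) = 4. J = 17 + 7/10 * 4 = 99/5.

99/5


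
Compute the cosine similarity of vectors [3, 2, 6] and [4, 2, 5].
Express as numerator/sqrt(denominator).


dot = 46. |a|^2 = 49, |b|^2 = 45. cos = 46/sqrt(2205).

46/sqrt(2205)


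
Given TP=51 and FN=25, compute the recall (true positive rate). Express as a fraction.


Recall = TP / (TP + FN) = 51 / 76 = 51/76.

51/76


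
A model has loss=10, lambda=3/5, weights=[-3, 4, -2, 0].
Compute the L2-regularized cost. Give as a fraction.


L2 sq norm = sum(w^2) = 29. J = 10 + 3/5 * 29 = 137/5.

137/5


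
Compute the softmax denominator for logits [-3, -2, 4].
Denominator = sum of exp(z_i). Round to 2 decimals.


Denom = e^-3=0.0498 + e^-2=0.1353 + e^4=54.5982. Sum = 54.7833, which rounds to 54.78.

54.78


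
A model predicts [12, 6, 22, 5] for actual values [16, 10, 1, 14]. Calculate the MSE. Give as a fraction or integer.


MSE = (1/4) * ((16-12)^2=16 + (10-6)^2=16 + (1-22)^2=441 + (14-5)^2=81). Sum = 554. MSE = 277/2.

277/2


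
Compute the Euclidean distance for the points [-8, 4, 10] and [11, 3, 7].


d = sqrt(sum of squared differences). (-8-11)^2=361, (4-3)^2=1, (10-7)^2=9. Sum = 371.

sqrt(371)


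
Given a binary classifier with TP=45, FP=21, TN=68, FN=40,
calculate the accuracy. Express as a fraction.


Accuracy = (TP + TN) / (TP + TN + FP + FN) = (45 + 68) / 174 = 113/174.

113/174


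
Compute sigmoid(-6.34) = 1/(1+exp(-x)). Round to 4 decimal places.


sigma(-6.34) = 1/(1+e^(6.34)) = 1/(1+566.796311) = 1/567.796311 = 0.0018.

0.0018


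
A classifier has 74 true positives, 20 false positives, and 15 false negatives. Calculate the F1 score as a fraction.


Precision = 74/94 = 37/47. Recall = 74/89 = 74/89. F1 = 2*P*R/(P+R) = 148/183.

148/183


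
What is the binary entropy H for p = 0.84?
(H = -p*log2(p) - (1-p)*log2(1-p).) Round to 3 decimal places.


H = -0.84*log2(0.84) - 0.16*log2(0.16) = 0.634.

0.634


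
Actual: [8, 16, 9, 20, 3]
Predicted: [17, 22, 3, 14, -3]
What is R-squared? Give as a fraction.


Mean(y) = 56/5. SS_res = 225. SS_tot = 914/5. R^2 = 1 - 225/(914/5) = -211/914.

-211/914


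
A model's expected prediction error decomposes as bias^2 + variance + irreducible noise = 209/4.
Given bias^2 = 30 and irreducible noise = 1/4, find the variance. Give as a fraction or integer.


Total error = bias^2 + variance + irreducible noise. So variance = 209/4 - 30 - 1/4 = 22.

22


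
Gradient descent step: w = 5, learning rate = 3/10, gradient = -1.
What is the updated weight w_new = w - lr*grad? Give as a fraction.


w_new = 5 - 3/10 * -1 = 5 - -3/10 = 53/10.

53/10


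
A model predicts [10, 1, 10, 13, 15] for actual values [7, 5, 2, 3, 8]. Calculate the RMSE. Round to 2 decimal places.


MSE = 47.6000. RMSE = sqrt(47.6000) = 6.90.

6.90


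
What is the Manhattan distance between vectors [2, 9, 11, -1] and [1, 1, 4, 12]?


d = sum of absolute differences: |2-1|=1 + |9-1|=8 + |11-4|=7 + |-1-12|=13 = 29.

29


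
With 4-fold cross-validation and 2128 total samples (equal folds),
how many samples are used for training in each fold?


Each validation fold has 2128/4 = 532 samples. Training set = 2128 - 532 = 1596.

1596


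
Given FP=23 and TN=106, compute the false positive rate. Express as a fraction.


FPR = FP / (FP + TN) = 23 / 129 = 23/129.

23/129


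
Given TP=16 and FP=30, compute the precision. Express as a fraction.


Precision = TP / (TP + FP) = 16 / 46 = 8/23.

8/23


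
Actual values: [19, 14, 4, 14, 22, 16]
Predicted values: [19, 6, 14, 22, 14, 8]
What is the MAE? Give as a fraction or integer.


MAE = (1/6) * (|19-19|=0 + |14-6|=8 + |4-14|=10 + |14-22|=8 + |22-14|=8 + |16-8|=8). Sum = 42. MAE = 7.

7


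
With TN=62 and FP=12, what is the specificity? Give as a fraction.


Specificity = TN / (TN + FP) = 62 / 74 = 31/37.

31/37


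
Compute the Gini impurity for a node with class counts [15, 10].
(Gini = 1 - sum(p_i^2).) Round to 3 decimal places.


Total = 25. Proportions: 15/25, 10/25. sum(p_i^2) = 0.5200. Gini = 1 - 0.5200 = 0.4800, which rounds to 0.480.

0.480


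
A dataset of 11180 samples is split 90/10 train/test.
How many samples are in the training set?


Test set = 11180 * 10% = 1118. Training set = 11180 - 1118 = 10062.

10062


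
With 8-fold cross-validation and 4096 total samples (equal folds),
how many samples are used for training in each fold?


Each validation fold has 4096/8 = 512 samples. Training set = 4096 - 512 = 3584.

3584


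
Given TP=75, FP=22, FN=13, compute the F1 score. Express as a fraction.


Precision = 75/97 = 75/97. Recall = 75/88 = 75/88. F1 = 2*P*R/(P+R) = 30/37.

30/37


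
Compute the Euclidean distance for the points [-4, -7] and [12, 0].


d = sqrt(sum of squared differences). (-4-12)^2=256, (-7-0)^2=49. Sum = 305.

sqrt(305)


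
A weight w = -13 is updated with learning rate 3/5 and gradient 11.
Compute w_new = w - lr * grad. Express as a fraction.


w_new = -13 - 3/5 * 11 = -13 - 33/5 = -98/5.

-98/5


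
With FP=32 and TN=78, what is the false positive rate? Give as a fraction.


FPR = FP / (FP + TN) = 32 / 110 = 16/55.

16/55


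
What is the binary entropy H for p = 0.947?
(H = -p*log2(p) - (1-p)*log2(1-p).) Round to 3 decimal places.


H = -0.947*log2(0.947) - 0.053*log2(0.053) = 0.299.

0.299


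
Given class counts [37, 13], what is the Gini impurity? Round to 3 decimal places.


Total = 50. Proportions: 37/50, 13/50. sum(p_i^2) = 0.6152. Gini = 1 - 0.6152 = 0.3848, which rounds to 0.385.

0.385


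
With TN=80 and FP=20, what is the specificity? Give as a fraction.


Specificity = TN / (TN + FP) = 80 / 100 = 4/5.

4/5


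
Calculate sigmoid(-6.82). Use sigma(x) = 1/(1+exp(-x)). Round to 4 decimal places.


sigma(-6.82) = 1/(1+e^(6.82)) = 1/(1+915.985010) = 1/916.985010 = 0.0011.

0.0011


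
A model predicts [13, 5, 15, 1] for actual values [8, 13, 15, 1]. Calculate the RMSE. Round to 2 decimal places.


MSE = 22.2500. RMSE = sqrt(22.2500) = 4.72.

4.72


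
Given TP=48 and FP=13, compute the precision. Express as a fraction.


Precision = TP / (TP + FP) = 48 / 61 = 48/61.

48/61


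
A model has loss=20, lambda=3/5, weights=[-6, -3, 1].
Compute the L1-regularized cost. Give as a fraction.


L1 norm = sum(|w|) = 10. J = 20 + 3/5 * 10 = 26.

26


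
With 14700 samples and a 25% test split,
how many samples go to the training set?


Test set = 14700 * 25% = 3675. Training set = 14700 - 3675 = 11025.

11025


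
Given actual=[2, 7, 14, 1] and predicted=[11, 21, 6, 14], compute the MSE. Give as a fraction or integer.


MSE = (1/4) * ((2-11)^2=81 + (7-21)^2=196 + (14-6)^2=64 + (1-14)^2=169). Sum = 510. MSE = 255/2.

255/2


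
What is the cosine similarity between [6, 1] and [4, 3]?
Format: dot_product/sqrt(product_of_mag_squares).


dot = 27. |a|^2 = 37, |b|^2 = 25. cos = 27/sqrt(925).

27/sqrt(925)


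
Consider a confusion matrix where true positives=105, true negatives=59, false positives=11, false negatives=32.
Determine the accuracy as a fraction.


Accuracy = (TP + TN) / (TP + TN + FP + FN) = (105 + 59) / 207 = 164/207.

164/207


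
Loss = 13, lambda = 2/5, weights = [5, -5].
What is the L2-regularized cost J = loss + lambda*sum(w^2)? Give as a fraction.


L2 sq norm = sum(w^2) = 50. J = 13 + 2/5 * 50 = 33.

33


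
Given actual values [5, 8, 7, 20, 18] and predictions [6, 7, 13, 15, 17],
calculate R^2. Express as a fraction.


Mean(y) = 58/5. SS_res = 64. SS_tot = 946/5. R^2 = 1 - 64/(946/5) = 313/473.

313/473


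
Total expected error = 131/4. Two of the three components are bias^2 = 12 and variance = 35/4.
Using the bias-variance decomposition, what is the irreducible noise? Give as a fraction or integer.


Total error = bias^2 + variance + irreducible noise. So irreducible noise = 131/4 - 12 - 35/4 = 12.

12


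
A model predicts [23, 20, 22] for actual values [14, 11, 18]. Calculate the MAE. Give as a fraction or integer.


MAE = (1/3) * (|14-23|=9 + |11-20|=9 + |18-22|=4). Sum = 22. MAE = 22/3.

22/3


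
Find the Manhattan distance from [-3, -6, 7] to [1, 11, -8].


d = sum of absolute differences: |-3-1|=4 + |-6-11|=17 + |7--8|=15 = 36.

36


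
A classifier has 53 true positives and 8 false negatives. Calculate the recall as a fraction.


Recall = TP / (TP + FN) = 53 / 61 = 53/61.

53/61


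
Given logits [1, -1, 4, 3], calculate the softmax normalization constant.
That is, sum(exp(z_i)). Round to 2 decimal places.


Denom = e^1=2.7183 + e^-1=0.3679 + e^4=54.5982 + e^3=20.0855. Sum = 77.7699, which rounds to 77.77.

77.77


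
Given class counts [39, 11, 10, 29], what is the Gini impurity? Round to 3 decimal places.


Total = 89. Proportions: 39/89, 11/89, 10/89, 29/89. sum(p_i^2) = 0.3261. Gini = 1 - 0.3261 = 0.6739, which rounds to 0.674.

0.674


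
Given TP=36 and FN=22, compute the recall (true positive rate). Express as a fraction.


Recall = TP / (TP + FN) = 36 / 58 = 18/29.

18/29


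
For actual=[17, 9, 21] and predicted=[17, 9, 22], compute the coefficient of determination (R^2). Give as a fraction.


Mean(y) = 47/3. SS_res = 1. SS_tot = 224/3. R^2 = 1 - 1/(224/3) = 221/224.

221/224


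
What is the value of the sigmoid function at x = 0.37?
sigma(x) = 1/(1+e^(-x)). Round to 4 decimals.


sigma(0.37) = 1/(1+e^(-0.37)) = 1/(1+0.690734) = 1/1.690734 = 0.5915.

0.5915


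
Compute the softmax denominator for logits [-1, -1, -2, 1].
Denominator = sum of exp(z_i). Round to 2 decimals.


Denom = e^-1=0.3679 + e^-1=0.3679 + e^-2=0.1353 + e^1=2.7183. Sum = 3.5894, which rounds to 3.59.

3.59


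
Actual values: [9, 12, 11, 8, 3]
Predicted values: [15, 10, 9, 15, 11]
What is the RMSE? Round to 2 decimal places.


MSE = 31.4000. RMSE = sqrt(31.4000) = 5.60.

5.60


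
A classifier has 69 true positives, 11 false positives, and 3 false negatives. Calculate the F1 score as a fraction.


Precision = 69/80 = 69/80. Recall = 69/72 = 23/24. F1 = 2*P*R/(P+R) = 69/76.

69/76


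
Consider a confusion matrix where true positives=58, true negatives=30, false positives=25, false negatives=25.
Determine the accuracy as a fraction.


Accuracy = (TP + TN) / (TP + TN + FP + FN) = (58 + 30) / 138 = 44/69.

44/69


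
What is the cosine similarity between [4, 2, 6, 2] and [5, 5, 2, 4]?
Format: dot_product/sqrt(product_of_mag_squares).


dot = 50. |a|^2 = 60, |b|^2 = 70. cos = 50/sqrt(4200).

50/sqrt(4200)


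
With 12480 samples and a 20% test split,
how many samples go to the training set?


Test set = 12480 * 20% = 2496. Training set = 12480 - 2496 = 9984.

9984


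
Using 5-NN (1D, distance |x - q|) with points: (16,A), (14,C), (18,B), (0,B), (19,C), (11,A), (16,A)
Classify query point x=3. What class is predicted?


Distances: |16-3|=13, |14-3|=11, |18-3|=15, |0-3|=3, |19-3|=16, |11-3|=8, |16-3|=13. 5 nearest: (0,B), (11,A), (14,C), (16,A), (16,A). Counts: {'B': 1, 'A': 3, 'C': 1}. Majority class: A.

A


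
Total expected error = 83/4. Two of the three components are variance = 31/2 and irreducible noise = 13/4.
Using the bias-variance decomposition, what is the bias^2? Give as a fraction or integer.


Total error = bias^2 + variance + irreducible noise. So bias^2 = 83/4 - 31/2 - 13/4 = 2.

2


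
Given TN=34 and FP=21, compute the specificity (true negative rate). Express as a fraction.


Specificity = TN / (TN + FP) = 34 / 55 = 34/55.

34/55


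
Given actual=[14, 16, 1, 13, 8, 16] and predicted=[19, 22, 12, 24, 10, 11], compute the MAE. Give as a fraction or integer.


MAE = (1/6) * (|14-19|=5 + |16-22|=6 + |1-12|=11 + |13-24|=11 + |8-10|=2 + |16-11|=5). Sum = 40. MAE = 20/3.

20/3


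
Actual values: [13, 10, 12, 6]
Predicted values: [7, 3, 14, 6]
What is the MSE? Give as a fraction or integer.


MSE = (1/4) * ((13-7)^2=36 + (10-3)^2=49 + (12-14)^2=4 + (6-6)^2=0). Sum = 89. MSE = 89/4.

89/4


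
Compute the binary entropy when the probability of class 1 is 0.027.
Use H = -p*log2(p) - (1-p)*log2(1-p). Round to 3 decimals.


H = -0.027*log2(0.027) - 0.973*log2(0.973) = 0.179.

0.179


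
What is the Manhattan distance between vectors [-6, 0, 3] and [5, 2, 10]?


d = sum of absolute differences: |-6-5|=11 + |0-2|=2 + |3-10|=7 = 20.

20


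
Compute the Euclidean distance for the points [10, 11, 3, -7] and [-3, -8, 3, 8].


d = sqrt(sum of squared differences). (10--3)^2=169, (11--8)^2=361, (3-3)^2=0, (-7-8)^2=225. Sum = 755.

sqrt(755)


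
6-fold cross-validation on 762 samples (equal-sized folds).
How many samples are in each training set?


Each validation fold has 762/6 = 127 samples. Training set = 762 - 127 = 635.

635


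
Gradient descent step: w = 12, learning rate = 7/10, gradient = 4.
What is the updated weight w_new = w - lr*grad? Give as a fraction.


w_new = 12 - 7/10 * 4 = 12 - 14/5 = 46/5.

46/5


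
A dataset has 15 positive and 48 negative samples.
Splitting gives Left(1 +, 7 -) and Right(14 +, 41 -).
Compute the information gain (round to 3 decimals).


H(parent) = 0.7919. H(left) = 0.5436, H(right) = 0.8184. Weighted = (8/63)*0.5436 + (55/63)*0.8184 = 0.7835. IG = 0.7919 - 0.7835 = 0.0084, which rounds to 0.008.

0.008


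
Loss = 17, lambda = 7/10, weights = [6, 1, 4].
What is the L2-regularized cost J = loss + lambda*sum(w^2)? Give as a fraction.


L2 sq norm = sum(w^2) = 53. J = 17 + 7/10 * 53 = 541/10.

541/10


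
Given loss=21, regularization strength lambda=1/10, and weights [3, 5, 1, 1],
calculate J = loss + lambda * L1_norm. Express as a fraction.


L1 norm = sum(|w|) = 10. J = 21 + 1/10 * 10 = 22.

22


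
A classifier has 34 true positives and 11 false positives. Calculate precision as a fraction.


Precision = TP / (TP + FP) = 34 / 45 = 34/45.

34/45


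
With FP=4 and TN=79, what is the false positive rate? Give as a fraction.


FPR = FP / (FP + TN) = 4 / 83 = 4/83.

4/83


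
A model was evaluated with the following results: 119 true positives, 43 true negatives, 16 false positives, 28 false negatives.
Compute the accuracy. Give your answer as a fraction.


Accuracy = (TP + TN) / (TP + TN + FP + FN) = (119 + 43) / 206 = 81/103.

81/103


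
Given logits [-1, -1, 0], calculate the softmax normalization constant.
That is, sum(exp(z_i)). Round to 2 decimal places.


Denom = e^-1=0.3679 + e^-1=0.3679 + e^0=1.0000. Sum = 1.7358, which rounds to 1.74.

1.74


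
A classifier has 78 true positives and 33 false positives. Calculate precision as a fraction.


Precision = TP / (TP + FP) = 78 / 111 = 26/37.

26/37


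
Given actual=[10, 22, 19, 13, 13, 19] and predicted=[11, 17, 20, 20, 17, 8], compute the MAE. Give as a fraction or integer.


MAE = (1/6) * (|10-11|=1 + |22-17|=5 + |19-20|=1 + |13-20|=7 + |13-17|=4 + |19-8|=11). Sum = 29. MAE = 29/6.

29/6


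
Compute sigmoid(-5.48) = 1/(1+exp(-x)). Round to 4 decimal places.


sigma(-5.48) = 1/(1+e^(5.48)) = 1/(1+239.846707) = 1/240.846707 = 0.0042.

0.0042


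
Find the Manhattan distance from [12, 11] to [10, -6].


d = sum of absolute differences: |12-10|=2 + |11--6|=17 = 19.

19


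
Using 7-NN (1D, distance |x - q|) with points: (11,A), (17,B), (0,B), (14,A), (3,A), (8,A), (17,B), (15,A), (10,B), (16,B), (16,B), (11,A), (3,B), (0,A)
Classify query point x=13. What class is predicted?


Distances: |11-13|=2, |17-13|=4, |0-13|=13, |14-13|=1, |3-13|=10, |8-13|=5, |17-13|=4, |15-13|=2, |10-13|=3, |16-13|=3, |16-13|=3, |11-13|=2, |3-13|=10, |0-13|=13. 7 nearest: (14,A), (11,A), (15,A), (11,A), (10,B), (16,B), (16,B). Counts: {'A': 4, 'B': 3}. Majority class: A.

A


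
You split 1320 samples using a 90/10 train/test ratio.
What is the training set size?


Test set = 1320 * 10% = 132. Training set = 1320 - 132 = 1188.

1188


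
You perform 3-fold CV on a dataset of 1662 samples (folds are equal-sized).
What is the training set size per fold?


Each validation fold has 1662/3 = 554 samples. Training set = 1662 - 554 = 1108.

1108


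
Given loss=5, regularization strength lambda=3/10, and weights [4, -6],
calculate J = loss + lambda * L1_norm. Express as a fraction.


L1 norm = sum(|w|) = 10. J = 5 + 3/10 * 10 = 8.

8


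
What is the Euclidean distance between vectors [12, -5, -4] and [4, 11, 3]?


d = sqrt(sum of squared differences). (12-4)^2=64, (-5-11)^2=256, (-4-3)^2=49. Sum = 369.

sqrt(369)


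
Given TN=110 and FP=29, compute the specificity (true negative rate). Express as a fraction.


Specificity = TN / (TN + FP) = 110 / 139 = 110/139.

110/139


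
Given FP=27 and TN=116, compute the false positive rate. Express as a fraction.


FPR = FP / (FP + TN) = 27 / 143 = 27/143.

27/143


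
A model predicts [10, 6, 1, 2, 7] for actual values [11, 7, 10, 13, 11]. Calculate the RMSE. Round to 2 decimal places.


MSE = 44.0000. RMSE = sqrt(44.0000) = 6.63.

6.63


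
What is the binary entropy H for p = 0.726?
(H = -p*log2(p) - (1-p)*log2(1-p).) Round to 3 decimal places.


H = -0.726*log2(0.726) - 0.274*log2(0.274) = 0.847.

0.847


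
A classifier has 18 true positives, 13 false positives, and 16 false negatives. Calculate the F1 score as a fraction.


Precision = 18/31 = 18/31. Recall = 18/34 = 9/17. F1 = 2*P*R/(P+R) = 36/65.

36/65


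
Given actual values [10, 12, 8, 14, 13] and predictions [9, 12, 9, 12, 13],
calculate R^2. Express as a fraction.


Mean(y) = 57/5. SS_res = 6. SS_tot = 116/5. R^2 = 1 - 6/(116/5) = 43/58.

43/58


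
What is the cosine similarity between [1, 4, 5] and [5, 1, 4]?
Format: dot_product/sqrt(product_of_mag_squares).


dot = 29. |a|^2 = 42, |b|^2 = 42. cos = 29/sqrt(1764).

29/sqrt(1764)


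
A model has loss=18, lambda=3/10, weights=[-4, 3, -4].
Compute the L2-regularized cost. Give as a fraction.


L2 sq norm = sum(w^2) = 41. J = 18 + 3/10 * 41 = 303/10.

303/10


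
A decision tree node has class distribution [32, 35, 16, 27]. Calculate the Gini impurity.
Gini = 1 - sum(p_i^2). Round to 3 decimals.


Total = 110. Proportions: 32/110, 35/110, 16/110, 27/110. sum(p_i^2) = 0.2673. Gini = 1 - 0.2673 = 0.7327, which rounds to 0.733.

0.733


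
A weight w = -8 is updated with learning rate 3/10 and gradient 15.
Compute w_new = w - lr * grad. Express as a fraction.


w_new = -8 - 3/10 * 15 = -8 - 9/2 = -25/2.

-25/2


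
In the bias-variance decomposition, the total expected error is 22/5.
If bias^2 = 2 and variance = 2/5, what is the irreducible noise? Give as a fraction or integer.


Total error = bias^2 + variance + irreducible noise. So irreducible noise = 22/5 - 2 - 2/5 = 2.

2


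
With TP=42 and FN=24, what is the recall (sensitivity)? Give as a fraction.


Recall = TP / (TP + FN) = 42 / 66 = 7/11.

7/11


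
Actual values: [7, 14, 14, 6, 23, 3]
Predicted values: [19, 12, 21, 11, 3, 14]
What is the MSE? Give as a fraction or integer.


MSE = (1/6) * ((7-19)^2=144 + (14-12)^2=4 + (14-21)^2=49 + (6-11)^2=25 + (23-3)^2=400 + (3-14)^2=121). Sum = 743. MSE = 743/6.

743/6


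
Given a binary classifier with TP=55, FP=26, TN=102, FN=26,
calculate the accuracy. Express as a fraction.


Accuracy = (TP + TN) / (TP + TN + FP + FN) = (55 + 102) / 209 = 157/209.

157/209


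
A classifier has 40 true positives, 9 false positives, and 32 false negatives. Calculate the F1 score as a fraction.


Precision = 40/49 = 40/49. Recall = 40/72 = 5/9. F1 = 2*P*R/(P+R) = 80/121.

80/121


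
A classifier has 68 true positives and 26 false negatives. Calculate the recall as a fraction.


Recall = TP / (TP + FN) = 68 / 94 = 34/47.

34/47


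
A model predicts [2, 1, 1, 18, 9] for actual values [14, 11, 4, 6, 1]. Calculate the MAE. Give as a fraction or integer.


MAE = (1/5) * (|14-2|=12 + |11-1|=10 + |4-1|=3 + |6-18|=12 + |1-9|=8). Sum = 45. MAE = 9.

9


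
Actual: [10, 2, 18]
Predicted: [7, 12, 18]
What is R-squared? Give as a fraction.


Mean(y) = 10. SS_res = 109. SS_tot = 128. R^2 = 1 - 109/(128) = 19/128.

19/128


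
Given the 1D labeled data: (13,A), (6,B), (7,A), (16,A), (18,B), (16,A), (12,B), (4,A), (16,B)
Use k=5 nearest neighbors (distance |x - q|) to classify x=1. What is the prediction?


Distances: |13-1|=12, |6-1|=5, |7-1|=6, |16-1|=15, |18-1|=17, |16-1|=15, |12-1|=11, |4-1|=3, |16-1|=15. 5 nearest: (4,A), (6,B), (7,A), (12,B), (13,A). Counts: {'A': 3, 'B': 2}. Majority class: A.

A


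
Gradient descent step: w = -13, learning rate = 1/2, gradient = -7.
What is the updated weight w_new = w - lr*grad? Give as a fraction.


w_new = -13 - 1/2 * -7 = -13 - -7/2 = -19/2.

-19/2


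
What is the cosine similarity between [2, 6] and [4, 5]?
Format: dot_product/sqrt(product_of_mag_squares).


dot = 38. |a|^2 = 40, |b|^2 = 41. cos = 38/sqrt(1640).

38/sqrt(1640)


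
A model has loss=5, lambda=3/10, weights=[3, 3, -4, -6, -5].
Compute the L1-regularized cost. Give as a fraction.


L1 norm = sum(|w|) = 21. J = 5 + 3/10 * 21 = 113/10.

113/10


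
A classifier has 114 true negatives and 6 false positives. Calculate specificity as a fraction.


Specificity = TN / (TN + FP) = 114 / 120 = 19/20.

19/20


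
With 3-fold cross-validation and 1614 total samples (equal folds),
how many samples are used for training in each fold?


Each validation fold has 1614/3 = 538 samples. Training set = 1614 - 538 = 1076.

1076


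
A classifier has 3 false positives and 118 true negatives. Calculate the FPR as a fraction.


FPR = FP / (FP + TN) = 3 / 121 = 3/121.

3/121


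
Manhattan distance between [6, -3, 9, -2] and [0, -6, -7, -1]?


d = sum of absolute differences: |6-0|=6 + |-3--6|=3 + |9--7|=16 + |-2--1|=1 = 26.

26


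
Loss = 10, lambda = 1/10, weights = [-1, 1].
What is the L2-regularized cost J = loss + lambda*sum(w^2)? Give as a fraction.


L2 sq norm = sum(w^2) = 2. J = 10 + 1/10 * 2 = 51/5.

51/5


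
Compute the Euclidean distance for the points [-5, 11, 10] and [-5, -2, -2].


d = sqrt(sum of squared differences). (-5--5)^2=0, (11--2)^2=169, (10--2)^2=144. Sum = 313.

sqrt(313)


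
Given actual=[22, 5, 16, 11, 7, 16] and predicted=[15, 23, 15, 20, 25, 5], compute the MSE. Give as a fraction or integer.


MSE = (1/6) * ((22-15)^2=49 + (5-23)^2=324 + (16-15)^2=1 + (11-20)^2=81 + (7-25)^2=324 + (16-5)^2=121). Sum = 900. MSE = 150.

150


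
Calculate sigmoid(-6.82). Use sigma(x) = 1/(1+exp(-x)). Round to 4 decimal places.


sigma(-6.82) = 1/(1+e^(6.82)) = 1/(1+915.985010) = 1/916.985010 = 0.0011.

0.0011


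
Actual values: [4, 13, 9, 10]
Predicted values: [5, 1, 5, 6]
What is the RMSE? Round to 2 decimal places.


MSE = 44.2500. RMSE = sqrt(44.2500) = 6.65.

6.65


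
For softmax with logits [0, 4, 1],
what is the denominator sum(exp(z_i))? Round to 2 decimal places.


Denom = e^0=1.0000 + e^4=54.5982 + e^1=2.7183. Sum = 58.3165, which rounds to 58.32.

58.32


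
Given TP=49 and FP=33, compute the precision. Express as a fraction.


Precision = TP / (TP + FP) = 49 / 82 = 49/82.

49/82


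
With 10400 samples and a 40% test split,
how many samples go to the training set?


Test set = 10400 * 40% = 4160. Training set = 10400 - 4160 = 6240.

6240


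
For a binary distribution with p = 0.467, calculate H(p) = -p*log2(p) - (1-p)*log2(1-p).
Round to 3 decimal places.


H = -0.467*log2(0.467) - 0.533*log2(0.533) = 0.997.

0.997


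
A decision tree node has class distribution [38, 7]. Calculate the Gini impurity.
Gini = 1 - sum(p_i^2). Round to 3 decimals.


Total = 45. Proportions: 38/45, 7/45. sum(p_i^2) = 0.7373. Gini = 1 - 0.7373 = 0.2627, which rounds to 0.263.

0.263


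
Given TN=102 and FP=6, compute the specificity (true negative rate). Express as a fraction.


Specificity = TN / (TN + FP) = 102 / 108 = 17/18.

17/18


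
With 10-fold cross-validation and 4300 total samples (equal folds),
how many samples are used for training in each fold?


Each validation fold has 4300/10 = 430 samples. Training set = 4300 - 430 = 3870.

3870


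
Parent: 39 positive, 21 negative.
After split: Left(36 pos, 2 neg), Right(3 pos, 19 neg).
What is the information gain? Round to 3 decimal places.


H(parent) = 0.9341. H(left) = 0.2975, H(right) = 0.5746. Weighted = (38/60)*0.2975 + (22/60)*0.5746 = 0.3991. IG = 0.9341 - 0.3991 = 0.5350, which rounds to 0.535.

0.535


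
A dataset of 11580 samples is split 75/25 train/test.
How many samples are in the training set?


Test set = 11580 * 25% = 2895. Training set = 11580 - 2895 = 8685.

8685


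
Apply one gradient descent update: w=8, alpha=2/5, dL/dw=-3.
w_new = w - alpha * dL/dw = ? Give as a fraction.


w_new = 8 - 2/5 * -3 = 8 - -6/5 = 46/5.

46/5


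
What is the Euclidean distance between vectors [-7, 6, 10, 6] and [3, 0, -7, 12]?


d = sqrt(sum of squared differences). (-7-3)^2=100, (6-0)^2=36, (10--7)^2=289, (6-12)^2=36. Sum = 461.

sqrt(461)


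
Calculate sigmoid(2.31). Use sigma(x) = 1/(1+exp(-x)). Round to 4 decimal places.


sigma(2.31) = 1/(1+e^(-2.31)) = 1/(1+0.099261) = 1/1.099261 = 0.9097.

0.9097


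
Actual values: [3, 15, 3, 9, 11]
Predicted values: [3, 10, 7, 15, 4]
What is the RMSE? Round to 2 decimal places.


MSE = 25.2000. RMSE = sqrt(25.2000) = 5.02.

5.02


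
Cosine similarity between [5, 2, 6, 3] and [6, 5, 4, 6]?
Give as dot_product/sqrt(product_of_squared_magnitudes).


dot = 82. |a|^2 = 74, |b|^2 = 113. cos = 82/sqrt(8362).

82/sqrt(8362)


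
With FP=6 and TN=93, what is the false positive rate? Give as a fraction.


FPR = FP / (FP + TN) = 6 / 99 = 2/33.

2/33


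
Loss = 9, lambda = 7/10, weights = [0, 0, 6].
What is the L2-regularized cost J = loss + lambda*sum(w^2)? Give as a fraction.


L2 sq norm = sum(w^2) = 36. J = 9 + 7/10 * 36 = 171/5.

171/5


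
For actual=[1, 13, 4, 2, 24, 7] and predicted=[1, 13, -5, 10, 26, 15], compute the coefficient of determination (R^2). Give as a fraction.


Mean(y) = 17/2. SS_res = 213. SS_tot = 763/2. R^2 = 1 - 213/(763/2) = 337/763.

337/763


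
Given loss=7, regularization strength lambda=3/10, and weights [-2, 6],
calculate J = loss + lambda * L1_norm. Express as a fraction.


L1 norm = sum(|w|) = 8. J = 7 + 3/10 * 8 = 47/5.

47/5


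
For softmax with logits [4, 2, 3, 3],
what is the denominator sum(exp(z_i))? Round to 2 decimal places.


Denom = e^4=54.5982 + e^2=7.3891 + e^3=20.0855 + e^3=20.0855. Sum = 102.1583, which rounds to 102.16.

102.16
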